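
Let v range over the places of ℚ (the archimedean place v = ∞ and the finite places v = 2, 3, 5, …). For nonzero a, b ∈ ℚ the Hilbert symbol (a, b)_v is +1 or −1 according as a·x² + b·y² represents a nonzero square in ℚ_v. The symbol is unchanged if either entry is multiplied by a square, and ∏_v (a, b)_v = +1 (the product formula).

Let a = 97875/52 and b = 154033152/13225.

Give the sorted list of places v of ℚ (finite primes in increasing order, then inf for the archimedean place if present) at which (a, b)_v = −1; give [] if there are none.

Mod squares: a ≡ 5655, b ≡ 150423. Check v ∈ {∞, 2, 3, 5, 7, 13, 19, 23, 29}.
v=7: a=7^0·(≡5), b=7^1·(≡6) mod 7; (5|7)=-1, (6|7)=-1; (−1)^{0·1·3}·(-1)^1·(-1)^0 = -1.
v=29: a=29^1·(≡3), b=29^1·(≡22) mod 29; (3|29)=-1, (22|29)=+1; (−1)^{1·1·14}·(-1)^1·(+1)^1 = -1.
v=∞: 5655 > 0 and 150423 > 0  ⇒  (a,b)_∞ = +1.
v=2: v_2(a)=-2, v_2(b)=10; units ≡ 7, 7 (mod 8); ε·ε+αω+βω = 1·1+-2·0+10·0 ≡ 1  ⇒  (a,b)_2 = -1.
v=5: a=5^3·(≡4), b=5^-2·(≡3) mod 5; (4|5)=+1, (3|5)=-1; (−1)^{3·-2·2}·(+1)^-2·(-1)^3 = -1.
v=13: a=13^-1·(≡6), b=13^1·(≡9) mod 13; (6|13)=-1, (9|13)=+1; (−1)^{-1·1·6}·(-1)^1·(+1)^-1 = -1.
v=23: a=23^0·(≡17), b=23^-2·(≡18) mod 23; (17|23)=-1, (18|23)=+1; (−1)^{0·-2·11}·(-1)^-2·(+1)^0 = +1.
v=3: a=3^3·(≡1), b=3^1·(≡2) mod 3; (1|3)=+1, (2|3)=-1; (−1)^{3·1·1}·(+1)^1·(-1)^3 = +1.
v=19: a=19^0·(≡14), b=19^1·(≡12) mod 19; (14|19)=-1, (12|19)=-1; (−1)^{0·1·9}·(-1)^1·(-1)^0 = -1.
Ram(5655, 150423) = {2, 5, 7, 13, 19, 29}; no ℚ_2-point on the conic.

[2, 5, 7, 13, 19, 29]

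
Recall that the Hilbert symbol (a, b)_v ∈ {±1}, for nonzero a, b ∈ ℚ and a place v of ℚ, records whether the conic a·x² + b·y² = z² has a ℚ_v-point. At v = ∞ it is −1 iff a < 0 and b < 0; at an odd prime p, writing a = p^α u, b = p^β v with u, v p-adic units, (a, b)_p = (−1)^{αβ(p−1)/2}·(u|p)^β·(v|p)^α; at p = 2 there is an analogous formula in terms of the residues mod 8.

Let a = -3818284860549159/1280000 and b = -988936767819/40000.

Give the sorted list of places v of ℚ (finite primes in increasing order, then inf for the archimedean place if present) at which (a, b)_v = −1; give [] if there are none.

[2, 3, 7, 11, 13, inf]

(a, b) ≡ (-462, -91) mod (ℚ^×)²; places V = {2, 3, 5, 7, 11, 13, ∞}.
(a,b)_13: α=4, u≡8; β=3, v≡2 (mod 13); (8|13)=-1, (2|13)=-1; sign (−1)^0·-1^3·-1^4 = -1.
(a,b)_7: α=1, u≡1; β=1, v≡1 (mod 7); (1|7)=+1, (1|7)=+1; sign (−1)^1·+1^1·+1^1 = -1.
(a,b)_11: α=3, u≡6; β=2, v≡6 (mod 11); (6|11)=-1, (6|11)=-1; sign (−1)^0·-1^2·-1^3 = -1.
(a,b)_3: α=15, u≡2; β=12, v≡2 (mod 3); (2|3)=-1, (2|3)=-1; sign (−1)^0·-1^12·-1^15 = -1.
(a,b)_5: α=-4, u≡2; β=-4, v≡4 (mod 5); (2|5)=-1, (4|5)=+1; sign (−1)^0·-1^-4·+1^-4 = +1.
(a,b)_2: α=-11, β=-6; u≡1, v≡5 (mod 8); ε(u)ε(v)=0·0, αω(v)=-11·1, βω(u)=-6·0; sum ≡ 1  ⇒  -1.
(a,b)_∞: sgn(-462)=−, sgn(-91)=−, so -1.
|Ram(-462, -91)| = 6, even; anisotropic at {2, 3, 7, 11, 13, ∞}.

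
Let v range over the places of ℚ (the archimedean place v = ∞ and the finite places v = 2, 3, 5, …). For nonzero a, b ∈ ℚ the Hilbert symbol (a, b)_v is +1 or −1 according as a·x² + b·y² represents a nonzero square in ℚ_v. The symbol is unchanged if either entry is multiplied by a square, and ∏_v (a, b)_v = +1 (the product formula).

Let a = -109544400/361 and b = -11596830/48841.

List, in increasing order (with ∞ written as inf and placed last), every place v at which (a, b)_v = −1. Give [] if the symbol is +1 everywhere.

[2, 3, 23, inf]

(a, b) ≡ (-69, -4830) mod (ℚ^×)²; places V = {2, 3, 5, 7, 13, 17, 19, 23, ∞}.
(a,b)_13: α=0, u≡10; β=-2, v≡5 (mod 13); (10|13)=+1, (5|13)=-1; sign (−1)^0·+1^-2·-1^0 = +1.
(a,b)_17: α=0, u≡16; β=-2, v≡8 (mod 17); (16|17)=+1, (8|17)=+1; sign (−1)^0·+1^-2·+1^0 = +1.
(a,b)_∞: sgn(-69)=−, sgn(-4830)=−, so -1.
(a,b)_23: α=1, u≡14; β=1, v≡15 (mod 23); (14|23)=-1, (15|23)=-1; sign (−1)^1·-1^1·-1^1 = -1.
(a,b)_2: α=4, β=1; u≡3, v≡1 (mod 8); ε(u)ε(v)=1·0, αω(v)=4·0, βω(u)=1·1; sum ≡ 1  ⇒  -1.
(a,b)_3: α=5, u≡1; β=1, v≡1 (mod 3); (1|3)=+1, (1|3)=+1; sign (−1)^1·+1^1·+1^5 = -1.
(a,b)_7: α=2, u≡1; β=5, v≡5 (mod 7); (1|7)=+1, (5|7)=-1; sign (−1)^0·+1^5·-1^2 = +1.
(a,b)_19: α=-2, u≡5; β=0, v≡13 (mod 19); (5|19)=+1, (13|19)=-1; sign (−1)^0·+1^0·-1^-2 = +1.
(a,b)_5: α=2, u≡4; β=1, v≡4 (mod 5); (4|5)=+1, (4|5)=+1; sign (−1)^0·+1^1·+1^2 = +1.
|Ram(-69, -4830)| = 4, even; anisotropic at {2, 3, 23, ∞}.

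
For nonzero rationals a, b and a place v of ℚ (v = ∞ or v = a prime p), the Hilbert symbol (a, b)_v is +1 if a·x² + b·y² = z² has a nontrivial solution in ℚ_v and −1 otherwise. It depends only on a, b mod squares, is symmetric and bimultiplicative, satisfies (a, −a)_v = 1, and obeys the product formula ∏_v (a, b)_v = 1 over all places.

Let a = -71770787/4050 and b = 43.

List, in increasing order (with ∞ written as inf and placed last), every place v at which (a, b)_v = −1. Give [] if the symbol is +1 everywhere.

Mod squares: a ≡ -1186294, b ≡ 43. Check v ∈ {∞, 2, 3, 5, 11, 17, 23, 37, 41, 43}.
v=43: a=43^0·(≡5), b=43^1·(≡1) mod 43; (5|43)=-1, (1|43)=+1; (−1)^{0·1·21}·(-1)^1·(+1)^0 = -1.
v=37: a=37^1·(≡5), b=37^0·(≡6) mod 37; (5|37)=-1, (6|37)=-1; (−1)^{1·0·18}·(-1)^0·(-1)^1 = -1.
v=17: a=17^1·(≡5), b=17^0·(≡9) mod 17; (5|17)=-1, (9|17)=+1; (−1)^{1·0·8}·(-1)^0·(+1)^1 = +1.
v=∞: -1186294 < 0 and 43 > 0  ⇒  (a,b)_∞ = +1.
v=11: a=11^2·(≡3), b=11^0·(≡10) mod 11; (3|11)=+1, (10|11)=-1; (−1)^{2·0·5}·(+1)^0·(-1)^2 = +1.
v=2: v_2(a)=-1, v_2(b)=0; units ≡ 5, 3 (mod 8); ε·ε+αω+βω = 0·1+-1·1+0·1 ≡ 1  ⇒  (a,b)_2 = -1.
v=41: a=41^1·(≡15), b=41^0·(≡2) mod 41; (15|41)=-1, (2|41)=+1; (−1)^{1·0·20}·(-1)^0·(+1)^1 = +1.
v=23: a=23^1·(≡5), b=23^0·(≡20) mod 23; (5|23)=-1, (20|23)=-1; (−1)^{1·0·11}·(-1)^0·(-1)^1 = -1.
v=3: a=3^-4·(≡2), b=3^0·(≡1) mod 3; (2|3)=-1, (1|3)=+1; (−1)^{-4·0·1}·(-1)^0·(+1)^-4 = +1.
v=5: a=5^-2·(≡4), b=5^0·(≡3) mod 5; (4|5)=+1, (3|5)=-1; (−1)^{-2·0·2}·(+1)^0·(-1)^-2 = +1.
|Ram(-1186294, 43)| = 4, even; anisotropic at {2, 23, 37, 43}.

[2, 23, 37, 43]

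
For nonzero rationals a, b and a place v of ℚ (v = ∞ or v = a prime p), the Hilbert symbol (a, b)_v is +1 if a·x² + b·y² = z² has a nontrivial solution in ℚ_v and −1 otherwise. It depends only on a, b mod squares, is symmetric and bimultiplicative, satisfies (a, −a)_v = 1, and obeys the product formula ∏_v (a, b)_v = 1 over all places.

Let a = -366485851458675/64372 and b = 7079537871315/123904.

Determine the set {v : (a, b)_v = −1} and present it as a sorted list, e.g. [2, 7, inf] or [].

(a, b) ≡ (-676039, 198835) mod (ℚ^×)²; places V = {2, 3, 5, 7, 11, 13, 17, 19, 23, ∞}.
(a,b)_19: α=-1, u≡7; β=1, v≡3 (mod 19); (7|19)=+1, (3|19)=-1; sign (−1)^1·+1^1·-1^-1 = +1.
(a,b)_17: α=3, u≡13; β=2, v≡5 (mod 17); (13|17)=+1, (5|17)=-1; sign (−1)^0·+1^2·-1^3 = -1.
(a,b)_13: α=3, u≡1; β=3, v≡8 (mod 13); (1|13)=+1, (8|13)=-1; sign (−1)^0·+1^3·-1^3 = -1.
(a,b)_11: α=-2, u≡2; β=-2, v≡8 (mod 11); (2|11)=-1, (8|11)=-1; sign (−1)^0·-1^-2·-1^-2 = +1.
(a,b)_23: α=1, u≡4; β=1, v≡15 (mod 23); (4|23)=+1, (15|23)=-1; sign (−1)^1·+1^1·-1^1 = +1.
(a,b)_∞: sgn(-676039)=−, sgn(198835)=+, so +1.
(a,b)_2: α=-2, β=-10; u≡1, v≡3 (mod 8); ε(u)ε(v)=0·1, αω(v)=-2·1, βω(u)=-10·0; sum ≡ 0  ⇒  +1.
(a,b)_7: α=-1, u≡2; β=1, v≡3 (mod 7); (2|7)=+1, (3|7)=-1; sign (−1)^1·+1^1·-1^-1 = +1.
(a,b)_5: α=2, u≡4; β=1, v≡2 (mod 5); (4|5)=+1, (2|5)=-1; sign (−1)^0·+1^1·-1^2 = +1.
(a,b)_3: α=10, u≡2; β=6, v≡1 (mod 3); (2|3)=-1, (1|3)=+1; sign (−1)^0·-1^6·+1^10 = +1.
(-676039, 198835 / ℚ) ramifies at {13, 17}: a division algebra.

[13, 17]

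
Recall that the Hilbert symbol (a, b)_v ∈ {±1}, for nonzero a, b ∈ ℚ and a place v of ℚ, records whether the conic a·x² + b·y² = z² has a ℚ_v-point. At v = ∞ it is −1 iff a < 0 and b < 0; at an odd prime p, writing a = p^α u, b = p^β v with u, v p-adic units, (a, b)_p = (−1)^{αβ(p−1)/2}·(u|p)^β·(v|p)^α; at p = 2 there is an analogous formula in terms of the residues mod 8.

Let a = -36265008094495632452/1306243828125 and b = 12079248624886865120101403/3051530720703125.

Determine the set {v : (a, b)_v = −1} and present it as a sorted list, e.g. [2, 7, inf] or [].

(a, b) ≡ (-3565, 324415) mod (ℚ^×)²; places V = {2, 3, 5, 7, 11, 13, 19, 23, 29, 31, 47, ∞}.
(a,b)_∞: sgn(-3565)=−, sgn(324415)=+, so +1.
(a,b)_7: α=6, u≡6; β=7, v≡3 (mod 7); (6|7)=-1, (3|7)=-1; sign (−1)^0·-1^7·-1^6 = -1.
(a,b)_13: α=2, u≡1; β=3, v≡2 (mod 13); (1|13)=+1, (2|13)=-1; sign (−1)^0·+1^3·-1^2 = +1.
(a,b)_3: α=-2, u≡2; β=0, v≡1 (mod 3); (2|3)=-1, (1|3)=+1; sign (−1)^0·-1^0·+1^-2 = +1.
(a,b)_19: α=2, u≡11; β=2, v≡4 (mod 19); (11|19)=+1, (4|19)=+1; sign (−1)^0·+1^2·+1^2 = +1.
(a,b)_11: α=6, u≡6; β=10, v≡5 (mod 11); (6|11)=-1, (5|11)=+1; sign (−1)^0·-1^10·+1^6 = +1.
(a,b)_29: α=-2, u≡27; β=-4, v≡18 (mod 29); (27|29)=-1, (18|29)=-1; sign (−1)^0·-1^-4·-1^-2 = +1.
(a,b)_5: α=-7, u≡3; β=-9, v≡2 (mod 5); (3|5)=-1, (2|5)=-1; sign (−1)^0·-1^-9·-1^-7 = +1.
(a,b)_23: α=1, u≡6; β=1, v≡1 (mod 23); (6|23)=+1, (1|23)=+1; sign (−1)^1·+1^1·+1^1 = -1.
(a,b)_2: α=2, β=0; u≡3, v≡7 (mod 8); ε(u)ε(v)=1·1, αω(v)=2·0, βω(u)=0·1; sum ≡ 1  ⇒  -1.
(a,b)_31: α=1, u≡10; β=1, v≡18 (mod 31); (10|31)=+1, (18|31)=+1; sign (−1)^1·+1^1·+1^1 = -1.
(a,b)_47: α=-2, u≡3; β=-2, v≡1 (mod 47); (3|47)=+1, (1|47)=+1; sign (−1)^0·+1^-2·+1^-2 = +1.
(-3565, 324415 / ℚ) ramifies at {2, 7, 23, 31}: a division algebra.

[2, 7, 23, 31]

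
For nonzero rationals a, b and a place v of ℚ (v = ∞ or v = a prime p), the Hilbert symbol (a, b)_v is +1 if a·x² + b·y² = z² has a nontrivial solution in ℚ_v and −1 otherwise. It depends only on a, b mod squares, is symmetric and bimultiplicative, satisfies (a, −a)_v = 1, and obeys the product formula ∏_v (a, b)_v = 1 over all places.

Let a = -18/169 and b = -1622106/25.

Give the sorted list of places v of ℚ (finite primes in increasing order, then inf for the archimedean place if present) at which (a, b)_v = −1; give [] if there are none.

Mod squares: a ≡ -2, b ≡ -20026. Check v ∈ {∞, 2, 3, 5, 13, 17, 19, 31}.
v=19: a=19^0·(≡9), b=19^1·(≡2) mod 19; (9|19)=+1, (2|19)=-1; (−1)^{0·1·9}·(+1)^1·(-1)^0 = +1.
v=13: a=13^-2·(≡8), b=13^0·(≡5) mod 13; (8|13)=-1, (5|13)=-1; (−1)^{-2·0·6}·(-1)^0·(-1)^-2 = +1.
v=∞: -2 < 0 and -20026 < 0  ⇒  (a,b)_∞ = -1.
v=17: a=17^0·(≡1), b=17^1·(≡11) mod 17; (1|17)=+1, (11|17)=-1; (−1)^{0·1·8}·(+1)^1·(-1)^0 = +1.
v=3: a=3^2·(≡1), b=3^4·(≡2) mod 3; (1|3)=+1, (2|3)=-1; (−1)^{2·4·1}·(+1)^4·(-1)^2 = +1.
v=5: a=5^0·(≡3), b=5^-2·(≡4) mod 5; (3|5)=-1, (4|5)=+1; (−1)^{0·-2·2}·(-1)^-2·(+1)^0 = +1.
v=31: a=31^0·(≡12), b=31^1·(≡10) mod 31; (12|31)=-1, (10|31)=+1; (−1)^{0·1·15}·(-1)^1·(+1)^0 = -1.
v=2: v_2(a)=1, v_2(b)=1; units ≡ 7, 3 (mod 8); ε·ε+αω+βω = 1·1+1·1+1·0 ≡ 0  ⇒  (a,b)_2 = +1.
Ram(-2, -20026) = {31, ∞}; no ℚ_31-point on the conic.

[31, inf]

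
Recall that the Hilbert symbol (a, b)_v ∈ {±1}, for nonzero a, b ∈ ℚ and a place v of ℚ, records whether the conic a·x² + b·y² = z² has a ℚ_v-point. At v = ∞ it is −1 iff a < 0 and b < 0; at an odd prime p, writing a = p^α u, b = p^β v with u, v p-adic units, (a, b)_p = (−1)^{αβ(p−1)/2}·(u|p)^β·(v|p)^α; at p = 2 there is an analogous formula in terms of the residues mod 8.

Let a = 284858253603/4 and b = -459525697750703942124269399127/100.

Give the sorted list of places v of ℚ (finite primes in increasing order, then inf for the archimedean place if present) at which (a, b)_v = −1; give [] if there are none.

[3, 23, 37, 41]

Mod squares: a ≡ 593147, b ≡ -77367. Check v ∈ {∞, 2, 3, 5, 7, 11, 17, 23, 37, 41}.
v=∞: 593147 > 0 and -77367 < 0  ⇒  (a,b)_∞ = +1.
v=2: v_2(a)=-2, v_2(b)=-2; units ≡ 3, 1 (mod 8); ε·ε+αω+βω = 1·0+-2·0+-2·1 ≡ 0  ⇒  (a,b)_2 = +1.
v=23: a=23^1·(≡2), b=23^2·(≡14) mod 23; (2|23)=+1, (14|23)=-1; (−1)^{1·2·11}·(+1)^2·(-1)^1 = -1.
v=7: a=7^2·(≡4), b=7^6·(≡4) mod 7; (4|7)=+1, (4|7)=+1; (−1)^{2·6·3}·(+1)^6·(+1)^2 = +1.
v=5: a=5^0·(≡2), b=5^-2·(≡2) mod 5; (2|5)=-1, (2|5)=-1; (−1)^{0·-2·2}·(-1)^-2·(-1)^0 = +1.
v=37: a=37^1·(≡28), b=37^3·(≡20) mod 37; (28|37)=+1, (20|37)=-1; (−1)^{1·3·18}·(+1)^3·(-1)^1 = -1.
v=11: a=11^2·(≡3), b=11^6·(≡6) mod 11; (3|11)=+1, (6|11)=-1; (−1)^{2·6·5}·(+1)^6·(-1)^2 = +1.
v=17: a=17^1·(≡11), b=17^3·(≡5) mod 17; (11|17)=-1, (5|17)=-1; (−1)^{1·3·8}·(-1)^3·(-1)^1 = +1.
v=3: a=3^4·(≡2), b=3^5·(≡2) mod 3; (2|3)=-1, (2|3)=-1; (−1)^{4·5·1}·(-1)^5·(-1)^4 = -1.
v=41: a=41^1·(≡17), b=41^3·(≡8) mod 41; (17|41)=-1, (8|41)=+1; (−1)^{1·3·20}·(-1)^3·(+1)^1 = -1.
|Ram(593147, -77367)| = 4, even; anisotropic at {3, 23, 37, 41}.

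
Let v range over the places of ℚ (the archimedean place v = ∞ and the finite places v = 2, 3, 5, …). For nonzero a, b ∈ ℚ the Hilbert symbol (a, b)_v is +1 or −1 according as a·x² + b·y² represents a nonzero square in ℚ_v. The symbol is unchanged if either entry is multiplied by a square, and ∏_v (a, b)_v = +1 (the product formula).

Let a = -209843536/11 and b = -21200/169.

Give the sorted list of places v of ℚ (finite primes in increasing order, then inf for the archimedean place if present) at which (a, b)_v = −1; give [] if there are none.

(a, b) ≡ (-51359, -53) mod (ℚ^×)²; places V = {2, 5, 7, 11, 13, 23, 29, 53, ∞}.
(a,b)_29: α=1, u≡14; β=0, v≡6 (mod 29); (14|29)=-1, (6|29)=+1; sign (−1)^0·-1^0·+1^1 = +1.
(a,b)_13: α=0, u≡3; β=-2, v≡3 (mod 13); (3|13)=+1, (3|13)=+1; sign (−1)^0·+1^-2·+1^0 = +1.
(a,b)_∞: sgn(-51359)=−, sgn(-53)=−, so -1.
(a,b)_5: α=0, u≡4; β=2, v≡3 (mod 5); (4|5)=+1, (3|5)=-1; sign (−1)^0·+1^2·-1^0 = +1.
(a,b)_2: α=4, β=4; u≡1, v≡3 (mod 8); ε(u)ε(v)=0·1, αω(v)=4·1, βω(u)=4·0; sum ≡ 0  ⇒  +1.
(a,b)_53: α=2, u≡12; β=1, v≡13 (mod 53); (12|53)=-1, (13|53)=+1; sign (−1)^0·-1^1·+1^2 = -1.
(a,b)_7: α=1, u≡5; β=0, v≡3 (mod 7); (5|7)=-1, (3|7)=-1; sign (−1)^0·-1^0·-1^1 = -1.
(a,b)_11: α=-1, u≡10; β=0, v≡2 (mod 11); (10|11)=-1, (2|11)=-1; sign (−1)^0·-1^0·-1^-1 = -1.
(a,b)_23: α=1, u≡7; β=0, v≡18 (mod 23); (7|23)=-1, (18|23)=+1; sign (−1)^0·-1^0·+1^1 = +1.
|Ram(-51359, -53)| = 4, even; anisotropic at {7, 11, 53, ∞}.

[7, 11, 53, inf]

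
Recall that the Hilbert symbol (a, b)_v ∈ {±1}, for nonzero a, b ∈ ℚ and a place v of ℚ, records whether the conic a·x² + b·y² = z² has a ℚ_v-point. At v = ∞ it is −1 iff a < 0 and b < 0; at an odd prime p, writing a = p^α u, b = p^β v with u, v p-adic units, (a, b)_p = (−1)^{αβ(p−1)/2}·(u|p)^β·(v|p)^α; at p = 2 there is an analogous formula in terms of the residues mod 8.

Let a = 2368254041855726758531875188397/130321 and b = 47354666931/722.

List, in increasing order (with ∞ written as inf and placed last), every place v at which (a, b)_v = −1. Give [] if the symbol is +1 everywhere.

[2, 11, 17, 37]

Mod squares: a ≡ 2788357, b ≡ 26598. Check v ∈ {∞, 2, 3, 11, 13, 17, 19, 23, 31, 37}.
v=13: a=13^1·(≡7), b=13^1·(≡7) mod 13; (7|13)=-1, (7|13)=-1; (−1)^{1·1·6}·(-1)^1·(-1)^1 = +1.
v=19: a=19^-4·(≡10), b=19^-2·(≡1) mod 19; (10|19)=-1, (1|19)=+1; (−1)^{-4·-2·9}·(-1)^-2·(+1)^-4 = +1.
v=11: a=11^5·(≡1), b=11^1·(≡9) mod 11; (1|11)=+1, (9|11)=+1; (−1)^{5·1·5}·(+1)^1·(+1)^5 = -1.
v=37: a=37^5·(≡18), b=37^2·(≡19) mod 37; (18|37)=-1, (19|37)=-1; (−1)^{5·2·18}·(-1)^2·(-1)^5 = -1.
v=17: a=17^5·(≡10), b=17^2·(≡6) mod 17; (10|17)=-1, (6|17)=-1; (−1)^{5·2·8}·(-1)^2·(-1)^5 = -1.
v=23: a=23^2·(≡22), b=23^0·(≡21) mod 23; (22|23)=-1, (21|23)=-1; (−1)^{2·0·11}·(-1)^0·(-1)^2 = +1.
v=31: a=31^3·(≡1), b=31^1·(≡29) mod 31; (1|31)=+1, (29|31)=-1; (−1)^{3·1·15}·(+1)^1·(-1)^3 = +1.
v=∞: 2788357 > 0 and 26598 > 0  ⇒  (a,b)_∞ = +1.
v=2: v_2(a)=0, v_2(b)=-1; units ≡ 5, 3 (mod 8); ε·ε+αω+βω = 0·1+0·1+-1·1 ≡ 1  ⇒  (a,b)_2 = -1.
v=3: a=3^6·(≡1), b=3^3·(≡1) mod 3; (1|3)=+1, (1|3)=+1; (−1)^{6·3·1}·(+1)^3·(+1)^6 = +1.
(2788357, 26598 / ℚ) ramifies at {2, 11, 17, 37}: a division algebra.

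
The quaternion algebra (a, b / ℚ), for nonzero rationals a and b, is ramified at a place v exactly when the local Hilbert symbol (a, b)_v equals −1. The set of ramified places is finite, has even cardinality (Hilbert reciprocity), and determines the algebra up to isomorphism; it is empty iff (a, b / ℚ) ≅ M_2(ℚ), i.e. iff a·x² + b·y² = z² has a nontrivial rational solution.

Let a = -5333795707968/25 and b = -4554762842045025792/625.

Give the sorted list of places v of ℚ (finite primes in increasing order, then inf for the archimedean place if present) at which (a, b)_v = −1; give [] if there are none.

[3, 7, 23, inf]

(a, b) ≡ (-897, -238) mod (ℚ^×)²; places V = {2, 3, 5, 7, 13, 17, 23, ∞}.
(a,b)_3: α=9, u≡1; β=10, v≡2 (mod 3); (1|3)=+1, (2|3)=-1; sign (−1)^0·+1^10·-1^9 = -1.
(a,b)_13: α=1, u≡12; β=2, v≡12 (mod 13); (12|13)=+1, (12|13)=+1; sign (−1)^0·+1^2·+1^1 = +1.
(a,b)_2: α=6, β=9; u≡7, v≡1 (mod 8); ε(u)ε(v)=1·0, αω(v)=6·0, βω(u)=9·0; sum ≡ 0  ⇒  +1.
(a,b)_7: α=2, u≡6; β=3, v≡1 (mod 7); (6|7)=-1, (1|7)=+1; sign (−1)^0·-1^3·+1^2 = -1.
(a,b)_∞: sgn(-897)=−, sgn(-238)=−, so -1.
(a,b)_17: α=2, u≡13; β=3, v≡10 (mod 17); (13|17)=+1, (10|17)=-1; sign (−1)^0·+1^3·-1^2 = +1.
(a,b)_5: α=-2, u≡2; β=-4, v≡3 (mod 5); (2|5)=-1, (3|5)=-1; sign (−1)^0·-1^-4·-1^-2 = +1.
(a,b)_23: α=1, u≡22; β=2, v≡20 (mod 23); (22|23)=-1, (20|23)=-1; sign (−1)^0·-1^2·-1^1 = -1.
Ram(-897, -238) = {3, 7, 23, ∞}; no ℚ_3-point on the conic.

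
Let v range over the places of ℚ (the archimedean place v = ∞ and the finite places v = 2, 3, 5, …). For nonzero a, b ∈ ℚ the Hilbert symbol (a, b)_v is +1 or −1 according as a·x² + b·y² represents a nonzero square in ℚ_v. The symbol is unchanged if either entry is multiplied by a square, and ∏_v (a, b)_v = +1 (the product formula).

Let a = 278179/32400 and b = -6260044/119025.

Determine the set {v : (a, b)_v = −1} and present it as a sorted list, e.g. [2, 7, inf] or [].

[]

Mod squares: a ≡ 19, b ≡ -19. Check v ∈ {∞, 2, 3, 5, 7, 11, 19, 23, 41}.
v=2: v_2(a)=-4, v_2(b)=2; units ≡ 3, 5 (mod 8); ε·ε+αω+βω = 1·0+-4·1+2·1 ≡ 0  ⇒  (a,b)_2 = +1.
v=5: a=5^-2·(≡4), b=5^-2·(≡1) mod 5; (4|5)=+1, (1|5)=+1; (−1)^{-2·-2·2}·(+1)^-2·(+1)^-2 = +1.
v=11: a=11^4·(≡6), b=11^0·(≡9) mod 11; (6|11)=-1, (9|11)=+1; (−1)^{4·0·5}·(-1)^0·(+1)^4 = +1.
v=7: a=7^0·(≡5), b=7^2·(≡2) mod 7; (5|7)=-1, (2|7)=+1; (−1)^{0·2·3}·(-1)^2·(+1)^0 = +1.
v=41: a=41^0·(≡24), b=41^2·(≡24) mod 41; (24|41)=-1, (24|41)=-1; (−1)^{0·2·20}·(-1)^2·(-1)^0 = +1.
v=∞: 19 > 0 and -19 < 0  ⇒  (a,b)_∞ = +1.
v=3: a=3^-4·(≡1), b=3^-2·(≡2) mod 3; (1|3)=+1, (2|3)=-1; (−1)^{-4·-2·1}·(+1)^-2·(-1)^-4 = +1.
v=23: a=23^0·(≡14), b=23^-2·(≡13) mod 23; (14|23)=-1, (13|23)=+1; (−1)^{0·-2·11}·(-1)^-2·(+1)^0 = +1.
v=19: a=19^1·(≡6), b=19^1·(≡13) mod 19; (6|19)=+1, (13|19)=-1; (−1)^{1·1·9}·(+1)^1·(-1)^1 = +1.
Ram(a, b) = ∅: the form 19·x² + -19·y² − z² is isotropic over every ℚ_v, so by Hasse–Minkowski it is isotropic over ℚ.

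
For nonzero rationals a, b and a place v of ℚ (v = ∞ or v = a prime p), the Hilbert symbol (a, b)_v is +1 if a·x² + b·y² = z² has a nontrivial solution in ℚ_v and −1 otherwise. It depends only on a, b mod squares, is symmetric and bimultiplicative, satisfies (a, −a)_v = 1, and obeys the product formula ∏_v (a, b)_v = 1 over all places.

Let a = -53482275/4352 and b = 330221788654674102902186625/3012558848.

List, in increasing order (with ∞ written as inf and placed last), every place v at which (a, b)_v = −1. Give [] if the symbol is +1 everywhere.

[5, 11]

Mod squares: a ≡ -187, b ≡ 6545. Check v ∈ {∞, 2, 3, 5, 7, 11, 13, 17, 19, 31}.
v=5: a=5^2·(≡2), b=5^3·(≡1) mod 5; (2|5)=-1, (1|5)=+1; (−1)^{2·3·2}·(-1)^3·(+1)^2 = -1.
v=11: a=11^1·(≡9), b=11^3·(≡1) mod 11; (9|11)=+1, (1|11)=+1; (−1)^{1·3·5}·(+1)^3·(+1)^1 = -1.
v=13: a=13^0·(≡5), b=13^-2·(≡5) mod 13; (5|13)=-1, (5|13)=-1; (−1)^{0·-2·6}·(-1)^-2·(-1)^0 = +1.
v=2: v_2(a)=-8, v_2(b)=-20; units ≡ 5, 1 (mod 8); ε·ε+αω+βω = 0·0+-8·0+-20·1 ≡ 0  ⇒  (a,b)_2 = +1.
v=3: a=3^4·(≡2), b=3^10·(≡2) mod 3; (2|3)=-1, (2|3)=-1; (−1)^{4·10·1}·(-1)^10·(-1)^4 = +1.
v=19: a=19^0·(≡8), b=19^2·(≡11) mod 19; (8|19)=-1, (11|19)=+1; (−1)^{0·2·9}·(-1)^2·(+1)^0 = +1.
v=17: a=17^-1·(≡14), b=17^-1·(≡7) mod 17; (14|17)=-1, (7|17)=-1; (−1)^{-1·-1·8}·(-1)^-1·(-1)^-1 = +1.
v=31: a=31^0·(≡6), b=31^2·(≡9) mod 31; (6|31)=-1, (9|31)=+1; (−1)^{0·2·15}·(-1)^2·(+1)^0 = +1.
v=∞: -187 < 0 and 6545 > 0  ⇒  (a,b)_∞ = +1.
v=7: a=7^4·(≡4), b=7^13·(≡2) mod 7; (4|7)=+1, (2|7)=+1; (−1)^{4·13·3}·(+1)^13·(+1)^4 = +1.
Ram(-187, 6545) = {5, 11}; no ℚ_5-point on the conic.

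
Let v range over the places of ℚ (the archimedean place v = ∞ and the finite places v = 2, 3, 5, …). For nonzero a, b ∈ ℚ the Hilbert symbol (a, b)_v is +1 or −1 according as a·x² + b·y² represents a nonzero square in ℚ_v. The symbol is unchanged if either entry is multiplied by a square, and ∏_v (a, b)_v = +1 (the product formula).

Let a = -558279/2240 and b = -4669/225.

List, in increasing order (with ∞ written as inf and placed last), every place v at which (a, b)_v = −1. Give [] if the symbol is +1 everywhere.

(a, b) ≡ (-2171085, -4669) mod (ℚ^×)²; places V = {2, 3, 5, 7, 23, 29, 31, ∞}.
(a,b)_23: α=1, u≡17; β=1, v≡13 (mod 23); (17|23)=-1, (13|23)=+1; sign (−1)^1·-1^1·+1^1 = +1.
(a,b)_31: α=1, u≡8; β=0, v≡17 (mod 31); (8|31)=+1, (17|31)=-1; sign (−1)^0·+1^0·-1^1 = -1.
(a,b)_3: α=3, u≡1; β=-2, v≡2 (mod 3); (1|3)=+1, (2|3)=-1; sign (−1)^0·+1^-2·-1^3 = -1.
(a,b)_2: α=-6, β=0; u≡3, v≡3 (mod 8); ε(u)ε(v)=1·1, αω(v)=-6·1, βω(u)=0·1; sum ≡ 1  ⇒  -1.
(a,b)_29: α=1, u≡9; β=1, v≡23 (mod 29); (9|29)=+1, (23|29)=+1; sign (−1)^0·+1^1·+1^1 = +1.
(a,b)_7: α=-1, u≡4; β=1, v≡5 (mod 7); (4|7)=+1, (5|7)=-1; sign (−1)^1·+1^1·-1^-1 = +1.
(a,b)_5: α=-1, u≡2; β=-2, v≡4 (mod 5); (2|5)=-1, (4|5)=+1; sign (−1)^0·-1^-2·+1^-1 = +1.
(a,b)_∞: sgn(-2171085)=−, sgn(-4669)=−, so -1.
Ram(-2171085, -4669) = {2, 3, 31, ∞}; no ℚ_2-point on the conic.

[2, 3, 31, inf]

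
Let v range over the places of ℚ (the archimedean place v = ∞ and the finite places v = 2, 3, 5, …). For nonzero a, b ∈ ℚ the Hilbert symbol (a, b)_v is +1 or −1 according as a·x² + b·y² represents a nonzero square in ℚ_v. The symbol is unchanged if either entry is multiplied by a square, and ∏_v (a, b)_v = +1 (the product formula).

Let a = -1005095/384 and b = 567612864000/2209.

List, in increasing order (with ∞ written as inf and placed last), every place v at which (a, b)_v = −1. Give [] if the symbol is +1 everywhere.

(a, b) ≡ (-2730, 1190) mod (ℚ^×)²; places V = {2, 3, 5, 7, 13, 17, 47, ∞}.
(a,b)_∞: sgn(-2730)=−, sgn(1190)=+, so +1.
(a,b)_13: α=1, u≡5; β=2, v≡2 (mod 13); (5|13)=-1, (2|13)=-1; sign (−1)^0·-1^2·-1^1 = -1.
(a,b)_3: α=-1, u≡2; β=2, v≡2 (mod 3); (2|3)=-1, (2|3)=-1; sign (−1)^0·-1^2·-1^-1 = -1.
(a,b)_7: α=1, u≡1; β=3, v≡2 (mod 7); (1|7)=+1, (2|7)=+1; sign (−1)^1·+1^3·+1^1 = -1.
(a,b)_2: α=-7, β=9; u≡3, v≡3 (mod 8); ε(u)ε(v)=1·1, αω(v)=-7·1, βω(u)=9·1; sum ≡ 1  ⇒  -1.
(a,b)_5: α=1, u≡4; β=3, v≡3 (mod 5); (4|5)=+1, (3|5)=-1; sign (−1)^0·+1^3·-1^1 = -1.
(a,b)_17: α=0, u≡3; β=1, v≡1 (mod 17); (3|17)=-1, (1|17)=+1; sign (−1)^0·-1^1·+1^0 = -1.
(a,b)_47: α=2, u≡43; β=-2, v≡38 (mod 47); (43|47)=-1, (38|47)=-1; sign (−1)^0·-1^-2·-1^2 = +1.
(-2730, 1190 / ℚ) ramifies at {2, 3, 5, 7, 13, 17}: a division algebra.

[2, 3, 5, 7, 13, 17]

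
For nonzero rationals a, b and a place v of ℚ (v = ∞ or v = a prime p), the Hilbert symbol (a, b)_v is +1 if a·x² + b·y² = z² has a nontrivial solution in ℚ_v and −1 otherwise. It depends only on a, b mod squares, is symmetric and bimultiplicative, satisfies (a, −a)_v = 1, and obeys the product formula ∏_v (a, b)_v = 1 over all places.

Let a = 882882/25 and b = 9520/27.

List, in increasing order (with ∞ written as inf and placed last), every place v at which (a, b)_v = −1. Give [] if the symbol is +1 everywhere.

[5, 7]

Mod squares: a ≡ 2002, b ≡ 1785. Check v ∈ {∞, 2, 3, 5, 7, 11, 13, 17}.
v=7: a=7^3·(≡3), b=7^1·(≡5) mod 7; (3|7)=-1, (5|7)=-1; (−1)^{3·1·3}·(-1)^1·(-1)^3 = -1.
v=17: a=17^0·(≡9), b=17^1·(≡5) mod 17; (9|17)=+1, (5|17)=-1; (−1)^{0·1·8}·(+1)^1·(-1)^0 = +1.
v=5: a=5^-2·(≡2), b=5^1·(≡2) mod 5; (2|5)=-1, (2|5)=-1; (−1)^{-2·1·2}·(-1)^1·(-1)^-2 = -1.
v=2: v_2(a)=1, v_2(b)=4; units ≡ 1, 1 (mod 8); ε·ε+αω+βω = 0·0+1·0+4·0 ≡ 0  ⇒  (a,b)_2 = +1.
v=13: a=13^1·(≡11), b=13^0·(≡4) mod 13; (11|13)=-1, (4|13)=+1; (−1)^{1·0·6}·(-1)^0·(+1)^1 = +1.
v=3: a=3^2·(≡1), b=3^-3·(≡1) mod 3; (1|3)=+1, (1|3)=+1; (−1)^{2·-3·1}·(+1)^-3·(+1)^2 = +1.
v=11: a=11^1·(≡2), b=11^0·(≡1) mod 11; (2|11)=-1, (1|11)=+1; (−1)^{1·0·5}·(-1)^0·(+1)^1 = +1.
v=∞: 2002 > 0 and 1785 > 0  ⇒  (a,b)_∞ = +1.
Ram(2002, 1785) = {5, 7}; no ℚ_5-point on the conic.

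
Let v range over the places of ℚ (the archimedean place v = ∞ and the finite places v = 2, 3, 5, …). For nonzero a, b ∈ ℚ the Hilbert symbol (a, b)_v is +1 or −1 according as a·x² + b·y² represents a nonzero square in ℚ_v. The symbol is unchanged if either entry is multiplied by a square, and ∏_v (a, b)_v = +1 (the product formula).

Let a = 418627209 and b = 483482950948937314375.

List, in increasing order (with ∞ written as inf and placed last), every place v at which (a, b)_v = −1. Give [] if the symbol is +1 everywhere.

[7, 23]

Mod squares: a ≡ 3459729, b ≡ 4807. Check v ∈ {∞, 2, 3, 5, 7, 11, 13, 19, 23, 29}.
v=13: a=13^1·(≡1), b=13^2·(≡1) mod 13; (1|13)=+1, (1|13)=+1; (−1)^{1·2·6}·(+1)^2·(+1)^1 = +1.
v=7: a=7^1·(≡3), b=7^2·(≡5) mod 7; (3|7)=-1, (5|7)=-1; (−1)^{1·2·3}·(-1)^2·(-1)^1 = -1.
v=19: a=19^1·(≡3), b=19^3·(≡1) mod 19; (3|19)=-1, (1|19)=+1; (−1)^{1·3·9}·(-1)^3·(+1)^1 = +1.
v=23: a=23^1·(≡18), b=23^3·(≡2) mod 23; (18|23)=+1, (2|23)=+1; (−1)^{1·3·11}·(+1)^3·(+1)^1 = -1.
v=∞: 3459729 > 0 and 4807 > 0  ⇒  (a,b)_∞ = +1.
v=5: a=5^0·(≡4), b=5^4·(≡3) mod 5; (4|5)=+1, (3|5)=-1; (−1)^{0·4·2}·(+1)^4·(-1)^0 = +1.
v=3: a=3^1·(≡1), b=3^0·(≡1) mod 3; (1|3)=+1, (1|3)=+1; (−1)^{1·0·1}·(+1)^0·(+1)^1 = +1.
v=2: v_2(a)=0, v_2(b)=0; units ≡ 1, 7 (mod 8); ε·ε+αω+βω = 0·1+0·0+0·0 ≡ 0  ⇒  (a,b)_2 = +1.
v=29: a=29^1·(≡4), b=29^2·(≡4) mod 29; (4|29)=+1, (4|29)=+1; (−1)^{1·2·14}·(+1)^2·(+1)^1 = +1.
v=11: a=11^2·(≡9), b=11^3·(≡10) mod 11; (9|11)=+1, (10|11)=-1; (−1)^{2·3·5}·(+1)^3·(-1)^2 = +1.
(3459729, 4807 / ℚ) ramifies at {7, 23}: a division algebra.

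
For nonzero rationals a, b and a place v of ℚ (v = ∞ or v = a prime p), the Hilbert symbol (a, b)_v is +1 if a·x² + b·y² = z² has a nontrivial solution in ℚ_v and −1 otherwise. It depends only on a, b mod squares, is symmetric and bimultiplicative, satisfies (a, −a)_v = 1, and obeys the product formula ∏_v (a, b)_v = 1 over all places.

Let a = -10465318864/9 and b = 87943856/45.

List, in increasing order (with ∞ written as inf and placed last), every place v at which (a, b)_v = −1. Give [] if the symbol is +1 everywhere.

(a, b) ≡ (-46189, 95095) mod (ℚ^×)²; places V = {2, 3, 5, 7, 11, 13, 17, 19, ∞}.
(a,b)_13: α=1, u≡12; β=1, v≡4 (mod 13); (12|13)=+1, (4|13)=+1; sign (−1)^0·+1^1·+1^1 = +1.
(a,b)_3: α=-2, u≡2; β=-2, v≡1 (mod 3); (2|3)=-1, (1|3)=+1; sign (−1)^0·-1^-2·+1^-2 = +1.
(a,b)_∞: sgn(-46189)=−, sgn(95095)=+, so +1.
(a,b)_2: α=4, β=4; u≡3, v≡7 (mod 8); ε(u)ε(v)=1·1, αω(v)=4·0, βω(u)=4·1; sum ≡ 1  ⇒  -1.
(a,b)_19: α=1, u≡17; β=1, v≡13 (mod 19); (17|19)=+1, (13|19)=-1; sign (−1)^1·+1^1·-1^1 = +1.
(a,b)_11: α=1, u≡3; β=1, v≡8 (mod 11); (3|11)=+1, (8|11)=-1; sign (−1)^1·+1^1·-1^1 = +1.
(a,b)_7: α=2, u≡1; β=1, v≡6 (mod 7); (1|7)=+1, (6|7)=-1; sign (−1)^0·+1^1·-1^2 = +1.
(a,b)_5: α=0, u≡4; β=-1, v≡4 (mod 5); (4|5)=+1, (4|5)=+1; sign (−1)^0·+1^-1·+1^0 = +1.
(a,b)_17: α=3, u≡12; β=2, v≡5 (mod 17); (12|17)=-1, (5|17)=-1; sign (−1)^0·-1^2·-1^3 = -1.
(-46189, 95095 / ℚ) ramifies at {2, 17}: a division algebra.

[2, 17]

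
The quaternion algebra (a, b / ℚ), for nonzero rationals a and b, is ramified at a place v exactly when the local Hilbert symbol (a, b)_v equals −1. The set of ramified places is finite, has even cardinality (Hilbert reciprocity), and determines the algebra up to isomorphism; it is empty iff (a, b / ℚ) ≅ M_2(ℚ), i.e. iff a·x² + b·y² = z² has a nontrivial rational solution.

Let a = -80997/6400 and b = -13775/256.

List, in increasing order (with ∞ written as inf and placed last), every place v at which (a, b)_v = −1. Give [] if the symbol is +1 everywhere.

[29, inf]

(a, b) ≡ (-1653, -551) mod (ℚ^×)²; places V = {2, 3, 5, 7, 19, 29, ∞}.
(a,b)_∞: sgn(-1653)=−, sgn(-551)=−, so -1.
(a,b)_3: α=1, u≡1; β=0, v≡1 (mod 3); (1|3)=+1, (1|3)=+1; sign (−1)^0·+1^0·+1^1 = +1.
(a,b)_19: α=1, u≡15; β=1, v≡6 (mod 19); (15|19)=-1, (6|19)=+1; sign (−1)^1·-1^1·+1^1 = +1.
(a,b)_2: α=-8, β=-8; u≡3, v≡1 (mod 8); ε(u)ε(v)=1·0, αω(v)=-8·0, βω(u)=-8·1; sum ≡ 0  ⇒  +1.
(a,b)_29: α=1, u≡1; β=1, v≡8 (mod 29); (1|29)=+1, (8|29)=-1; sign (−1)^0·+1^1·-1^1 = -1.
(a,b)_7: α=2, u≡3; β=0, v≡2 (mod 7); (3|7)=-1, (2|7)=+1; sign (−1)^0·-1^0·+1^2 = +1.
(a,b)_5: α=-2, u≡3; β=2, v≡4 (mod 5); (3|5)=-1, (4|5)=+1; sign (−1)^0·-1^2·+1^-2 = +1.
(-1653, -551 / ℚ) ramifies at {29, ∞}: a division algebra.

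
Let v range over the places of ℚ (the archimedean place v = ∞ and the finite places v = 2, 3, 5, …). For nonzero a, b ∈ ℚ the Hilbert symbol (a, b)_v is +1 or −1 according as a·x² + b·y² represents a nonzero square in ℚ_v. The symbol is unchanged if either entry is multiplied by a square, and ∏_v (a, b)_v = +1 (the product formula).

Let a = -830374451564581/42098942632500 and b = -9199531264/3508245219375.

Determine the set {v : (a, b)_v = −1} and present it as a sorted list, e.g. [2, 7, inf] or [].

Mod squares: a ≡ -78793, b ≡ -236379. Check v ∈ {∞, 2, 3, 5, 7, 11, 13, 19, 23, 29, 31, 43}.
v=31: a=31^-2·(≡4), b=31^-2·(≡3) mod 31; (4|31)=+1, (3|31)=-1; (−1)^{-2·-2·15}·(+1)^-2·(-1)^-2 = +1.
v=13: a=13^-1·(≡12), b=13^-1·(≡1) mod 13; (12|13)=+1, (1|13)=+1; (−1)^{-1·-1·6}·(+1)^-1·(+1)^-1 = +1.
v=43: a=43^-2·(≡2), b=43^-2·(≡1) mod 43; (2|43)=-1, (1|43)=+1; (−1)^{-2·-2·21}·(-1)^-2·(+1)^-2 = +1.
v=19: a=19^3·(≡10), b=19^1·(≡11) mod 19; (10|19)=-1, (11|19)=+1; (−1)^{3·1·9}·(-1)^1·(+1)^3 = +1.
v=11: a=11^5·(≡9), b=11^3·(≡3) mod 11; (9|11)=+1, (3|11)=+1; (−1)^{5·3·5}·(+1)^3·(+1)^5 = -1.
v=2: v_2(a)=-2, v_2(b)=8; units ≡ 7, 5 (mod 8); ε·ε+αω+βω = 1·0+-2·1+8·0 ≡ 0  ⇒  (a,b)_2 = +1.
v=5: a=5^-4·(≡2), b=5^-4·(≡1) mod 5; (2|5)=-1, (1|5)=+1; (−1)^{-4·-4·2}·(-1)^-4·(+1)^-4 = +1.
v=23: a=23^2·(≡15), b=23^0·(≡20) mod 23; (15|23)=-1, (20|23)=-1; (−1)^{2·0·11}·(-1)^0·(-1)^2 = +1.
v=∞: -78793 < 0 and -236379 < 0  ⇒  (a,b)_∞ = -1.
v=7: a=7^2·(≡3), b=7^2·(≡1) mod 7; (3|7)=-1, (1|7)=+1; (−1)^{2·2·3}·(-1)^2·(+1)^2 = +1.
v=3: a=3^-6·(≡2), b=3^-5·(≡2) mod 3; (2|3)=-1, (2|3)=-1; (−1)^{-6·-5·1}·(-1)^-5·(-1)^-6 = -1.
v=29: a=29^1·(≡24), b=29^1·(≡15) mod 29; (24|29)=+1, (15|29)=-1; (−1)^{1·1·14}·(+1)^1·(-1)^1 = -1.
Ram(-78793, -236379) = {3, 11, 29, ∞}; no ℚ_3-point on the conic.

[3, 11, 29, inf]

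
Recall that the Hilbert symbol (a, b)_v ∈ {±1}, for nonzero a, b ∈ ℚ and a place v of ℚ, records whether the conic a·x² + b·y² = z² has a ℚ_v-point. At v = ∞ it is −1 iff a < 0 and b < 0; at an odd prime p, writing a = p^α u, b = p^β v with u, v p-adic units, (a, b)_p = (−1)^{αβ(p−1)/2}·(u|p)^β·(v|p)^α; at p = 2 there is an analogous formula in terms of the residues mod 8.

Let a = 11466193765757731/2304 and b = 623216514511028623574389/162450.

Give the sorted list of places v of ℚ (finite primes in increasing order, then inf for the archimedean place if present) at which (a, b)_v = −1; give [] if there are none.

Mod squares: a ≡ 259, b ≡ 71162. Check v ∈ {∞, 2, 3, 5, 7, 11, 13, 17, 19, 23, 37}.
v=37: a=37^1·(≡7), b=37^2·(≡27) mod 37; (7|37)=+1, (27|37)=+1; (−1)^{1·2·18}·(+1)^2·(+1)^1 = +1.
v=3: a=3^-2·(≡1), b=3^-2·(≡2) mod 3; (1|3)=+1, (2|3)=-1; (−1)^{-2·-2·1}·(+1)^-2·(-1)^-2 = +1.
v=11: a=11^2·(≡7), b=11^2·(≡1) mod 11; (7|11)=-1, (1|11)=+1; (−1)^{2·2·5}·(-1)^2·(+1)^2 = +1.
v=7: a=7^3·(≡1), b=7^3·(≡4) mod 7; (1|7)=+1, (4|7)=+1; (−1)^{3·3·3}·(+1)^3·(+1)^3 = -1.
v=23: a=23^2·(≡3), b=23^3·(≡9) mod 23; (3|23)=+1, (9|23)=+1; (−1)^{2·3·11}·(+1)^3·(+1)^2 = +1.
v=∞: 259 > 0 and 71162 > 0  ⇒  (a,b)_∞ = +1.
v=13: a=13^2·(≡12), b=13^3·(≡9) mod 13; (12|13)=+1, (9|13)=+1; (−1)^{2·3·6}·(+1)^3·(+1)^2 = +1.
v=19: a=19^0·(≡10), b=19^-2·(≡4) mod 19; (10|19)=-1, (4|19)=+1; (−1)^{0·-2·9}·(-1)^-2·(+1)^0 = +1.
v=17: a=17^4·(≡13), b=17^7·(≡13) mod 17; (13|17)=+1, (13|17)=+1; (−1)^{4·7·8}·(+1)^7·(+1)^4 = +1.
v=2: v_2(a)=-8, v_2(b)=-1; units ≡ 3, 5 (mod 8); ε·ε+αω+βω = 1·0+-8·1+-1·1 ≡ 1  ⇒  (a,b)_2 = -1.
v=5: a=5^0·(≡4), b=5^-2·(≡3) mod 5; (4|5)=+1, (3|5)=-1; (−1)^{0·-2·2}·(+1)^-2·(-1)^0 = +1.
Ram(259, 71162) = {2, 7}; no ℚ_2-point on the conic.

[2, 7]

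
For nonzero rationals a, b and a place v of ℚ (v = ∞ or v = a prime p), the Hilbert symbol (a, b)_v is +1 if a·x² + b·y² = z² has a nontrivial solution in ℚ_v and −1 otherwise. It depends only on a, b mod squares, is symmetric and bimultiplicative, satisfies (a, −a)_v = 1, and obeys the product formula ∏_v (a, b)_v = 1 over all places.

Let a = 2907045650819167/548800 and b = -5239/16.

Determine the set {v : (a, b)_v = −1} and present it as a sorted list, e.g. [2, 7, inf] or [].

[11, 29, 31, 37]

Mod squares: a ≡ 48663769, b ≡ -31. Check v ∈ {∞, 2, 5, 7, 11, 13, 19, 29, 31, 37}.
v=37: a=37^1·(≡8), b=37^0·(≡31) mod 37; (8|37)=-1, (31|37)=-1; (−1)^{1·0·18}·(-1)^0·(-1)^1 = -1.
v=31: a=31^1·(≡12), b=31^1·(≡3) mod 31; (12|31)=-1, (3|31)=-1; (−1)^{1·1·15}·(-1)^1·(-1)^1 = -1.
v=5: a=5^-2·(≡1), b=5^0·(≡1) mod 5; (1|5)=+1, (1|5)=+1; (−1)^{-2·0·2}·(+1)^0·(+1)^-2 = +1.
v=∞: 48663769 > 0 and -31 < 0  ⇒  (a,b)_∞ = +1.
v=29: a=29^1·(≡7), b=29^0·(≡26) mod 29; (7|29)=+1, (26|29)=-1; (−1)^{1·0·14}·(+1)^0·(-1)^1 = -1.
v=19: a=19^1·(≡15), b=19^0·(≡11) mod 19; (15|19)=-1, (11|19)=+1; (−1)^{1·0·9}·(-1)^0·(+1)^1 = +1.
v=2: v_2(a)=-6, v_2(b)=-4; units ≡ 1, 1 (mod 8); ε·ε+αω+βω = 0·0+-6·0+-4·0 ≡ 0  ⇒  (a,b)_2 = +1.
v=11: a=11^5·(≡7), b=11^0·(≡6) mod 11; (7|11)=-1, (6|11)=-1; (−1)^{5·0·5}·(-1)^0·(-1)^5 = -1.
v=7: a=7^-3·(≡1), b=7^0·(≡2) mod 7; (1|7)=+1, (2|7)=+1; (−1)^{-3·0·3}·(+1)^0·(+1)^-3 = +1.
v=13: a=13^4·(≡8), b=13^2·(≡7) mod 13; (8|13)=-1, (7|13)=-1; (−1)^{4·2·6}·(-1)^2·(-1)^4 = +1.
(48663769, -31 / ℚ) ramifies at {11, 29, 31, 37}: a division algebra.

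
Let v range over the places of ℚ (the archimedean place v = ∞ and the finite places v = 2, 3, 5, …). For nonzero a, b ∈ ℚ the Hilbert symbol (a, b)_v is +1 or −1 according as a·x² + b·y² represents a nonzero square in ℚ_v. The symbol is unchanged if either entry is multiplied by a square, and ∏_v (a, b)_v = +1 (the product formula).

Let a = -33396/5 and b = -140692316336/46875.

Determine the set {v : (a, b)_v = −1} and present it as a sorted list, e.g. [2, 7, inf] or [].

(a, b) ≡ (-345, -897) mod (ℚ^×)²; places V = {2, 3, 5, 11, 13, 17, 23, 29, ∞}.
(a,b)_∞: sgn(-345)=−, sgn(-897)=−, so -1.
(a,b)_17: α=0, u≡12; β=2, v≡4 (mod 17); (12|17)=-1, (4|17)=+1; sign (−1)^0·-1^2·+1^0 = +1.
(a,b)_5: α=-1, u≡4; β=-6, v≡3 (mod 5); (4|5)=+1, (3|5)=-1; sign (−1)^0·+1^-6·-1^-1 = -1.
(a,b)_23: α=1, u≡4; β=1, v≡21 (mod 23); (4|23)=+1, (21|23)=-1; sign (−1)^1·+1^1·-1^1 = +1.
(a,b)_3: α=1, u≡2; β=-1, v≡1 (mod 3); (2|3)=-1, (1|3)=+1; sign (−1)^1·-1^-1·+1^1 = +1.
(a,b)_29: α=0, u≡14; β=2, v≡18 (mod 29); (14|29)=-1, (18|29)=-1; sign (−1)^0·-1^2·-1^0 = +1.
(a,b)_2: α=2, β=4; u≡7, v≡7 (mod 8); ε(u)ε(v)=1·1, αω(v)=2·0, βω(u)=4·0; sum ≡ 1  ⇒  -1.
(a,b)_11: α=2, u≡2; β=2, v≡1 (mod 11); (2|11)=-1, (1|11)=+1; sign (−1)^0·-1^2·+1^2 = +1.
(a,b)_13: α=0, u≡8; β=1, v≡1 (mod 13); (8|13)=-1, (1|13)=+1; sign (−1)^0·-1^1·+1^0 = -1.
Ram(-345, -897) = {2, 5, 13, ∞}; no ℚ_2-point on the conic.

[2, 5, 13, inf]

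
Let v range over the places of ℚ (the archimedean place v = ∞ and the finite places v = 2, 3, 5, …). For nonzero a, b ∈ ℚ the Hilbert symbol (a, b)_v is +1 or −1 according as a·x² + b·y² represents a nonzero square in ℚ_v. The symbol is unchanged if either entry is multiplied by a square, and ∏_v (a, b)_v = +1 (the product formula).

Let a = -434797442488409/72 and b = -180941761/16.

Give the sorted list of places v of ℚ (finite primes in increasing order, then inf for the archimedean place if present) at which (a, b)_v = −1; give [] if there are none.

[2, 11, 13, 29, 31, 41, 43, inf]

Mod squares: a ≡ -362180293618, b ≡ -75361. Check v ∈ {∞, 2, 3, 7, 11, 13, 17, 29, 31, 41, 43, 47}.
v=41: a=41^1·(≡15), b=41^0·(≡29) mod 41; (15|41)=-1, (29|41)=-1; (−1)^{1·0·20}·(-1)^0·(-1)^1 = -1.
v=3: a=3^-2·(≡2), b=3^0·(≡2) mod 3; (2|3)=-1, (2|3)=-1; (−1)^{-2·0·1}·(-1)^0·(-1)^-2 = +1.
v=43: a=43^1·(≡19), b=43^0·(≡19) mod 43; (19|43)=-1, (19|43)=-1; (−1)^{1·0·21}·(-1)^0·(-1)^1 = -1.
v=7: a=7^4·(≡1), b=7^4·(≡4) mod 7; (1|7)=+1, (4|7)=+1; (−1)^{4·4·3}·(+1)^4·(+1)^4 = +1.
v=11: a=11^1·(≡8), b=11^1·(≡10) mod 11; (8|11)=-1, (10|11)=-1; (−1)^{1·1·5}·(-1)^1·(-1)^1 = -1.
v=47: a=47^1·(≡10), b=47^0·(≡42) mod 47; (10|47)=-1, (42|47)=+1; (−1)^{1·0·23}·(-1)^0·(+1)^1 = +1.
v=31: a=31^1·(≡14), b=31^1·(≡8) mod 31; (14|31)=+1, (8|31)=+1; (−1)^{1·1·15}·(+1)^1·(+1)^1 = -1.
v=2: v_2(a)=-3, v_2(b)=-4; units ≡ 7, 7 (mod 8); ε·ε+αω+βω = 1·1+-3·0+-4·0 ≡ 1  ⇒  (a,b)_2 = -1.
v=13: a=13^1·(≡11), b=13^1·(≡3) mod 13; (11|13)=-1, (3|13)=+1; (−1)^{1·1·6}·(-1)^1·(+1)^1 = -1.
v=∞: -362180293618 < 0 and -75361 < 0  ⇒  (a,b)_∞ = -1.
v=29: a=29^1·(≡3), b=29^0·(≡18) mod 29; (3|29)=-1, (18|29)=-1; (−1)^{1·0·14}·(-1)^0·(-1)^1 = -1.
v=17: a=17^1·(≡8), b=17^1·(≡1) mod 17; (8|17)=+1, (1|17)=+1; (−1)^{1·1·8}·(+1)^1·(+1)^1 = +1.
(-362180293618, -75361 / ℚ) ramifies at {2, 11, 13, 29, 31, 41, 43, ∞}: a division algebra.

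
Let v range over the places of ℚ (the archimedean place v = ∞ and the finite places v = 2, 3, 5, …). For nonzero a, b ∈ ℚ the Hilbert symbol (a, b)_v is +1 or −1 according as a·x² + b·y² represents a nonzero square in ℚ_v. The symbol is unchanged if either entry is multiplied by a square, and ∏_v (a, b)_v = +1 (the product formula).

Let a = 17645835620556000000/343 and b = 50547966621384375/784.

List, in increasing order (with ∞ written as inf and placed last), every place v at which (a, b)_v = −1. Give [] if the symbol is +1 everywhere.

Mod squares: a ≡ 154077, b ≡ 3335. Check v ∈ {∞, 2, 3, 5, 7, 11, 13, 23, 29}.
v=29: a=29^1·(≡4), b=29^1·(≡1) mod 29; (4|29)=+1, (1|29)=+1; (−1)^{1·1·14}·(+1)^1·(+1)^1 = +1.
v=11: a=11^5·(≡1), b=11^6·(≡8) mod 11; (1|11)=+1, (8|11)=-1; (−1)^{5·6·5}·(+1)^6·(-1)^5 = -1.
v=∞: 154077 > 0 and 3335 > 0  ⇒  (a,b)_∞ = +1.
v=7: a=7^-3·(≡3), b=7^-2·(≡5) mod 7; (3|7)=-1, (5|7)=-1; (−1)^{-3·-2·3}·(-1)^-2·(-1)^-3 = -1.
v=13: a=13^2·(≡4), b=13^2·(≡11) mod 13; (4|13)=+1, (11|13)=-1; (−1)^{2·2·6}·(+1)^2·(-1)^2 = +1.
v=2: v_2(a)=8, v_2(b)=-4; units ≡ 5, 7 (mod 8); ε·ε+αω+βω = 0·1+8·0+-4·1 ≡ 0  ⇒  (a,b)_2 = +1.
v=5: a=5^6·(≡3), b=5^5·(≡2) mod 5; (3|5)=-1, (2|5)=-1; (−1)^{6·5·2}·(-1)^5·(-1)^6 = -1.
v=23: a=23^1·(≡4), b=23^1·(≡21) mod 23; (4|23)=+1, (21|23)=-1; (−1)^{1·1·11}·(+1)^1·(-1)^1 = +1.
v=3: a=3^5·(≡2), b=3^4·(≡2) mod 3; (2|3)=-1, (2|3)=-1; (−1)^{5·4·1}·(-1)^4·(-1)^5 = -1.
|Ram(154077, 3335)| = 4, even; anisotropic at {3, 5, 7, 11}.

[3, 5, 7, 11]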